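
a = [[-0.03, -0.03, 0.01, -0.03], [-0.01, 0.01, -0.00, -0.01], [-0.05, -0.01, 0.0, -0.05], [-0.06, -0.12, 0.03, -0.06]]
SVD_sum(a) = [[-0.02, -0.04, 0.01, -0.02], [-0.00, -0.00, 0.00, -0.0], [-0.03, -0.04, 0.01, -0.03], [-0.07, -0.11, 0.03, -0.07]] + [[-0.01, 0.01, -0.00, -0.01], [-0.01, 0.01, -0.00, -0.01], [-0.02, 0.03, -0.01, -0.02], [0.01, -0.01, 0.0, 0.01]] + [[-0.0, 0.00, 0.0, -0.00],[-0.0, 0.0, 0.00, -0.0],[0.00, -0.00, -0.0, 0.00],[0.0, -0.00, -0.0, 0.0]] + [[0.0, 0.0, 0.0, -0.0], [-0.00, -0.0, -0.0, 0.0], [0.0, 0.0, 0.0, -0.0], [-0.0, -0.00, -0.0, 0.00]]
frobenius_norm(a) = 0.18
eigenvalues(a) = [-0.08, -0.02, 0.0, 0.02]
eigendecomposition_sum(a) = [[-0.03,-0.05,0.02,-0.03],[-0.01,-0.02,0.01,-0.01],[-0.06,-0.09,0.03,-0.06],[-0.06,-0.1,0.03,-0.06]] + [[0.00, 0.01, -0.00, 0.0], [0.00, 0.01, -0.00, 0.00], [0.01, 0.05, -0.03, 0.01], [0.0, 0.01, -0.00, 0.0]] + [[0.0, -0.00, 0.0, -0.0], [0.00, -0.0, 0.00, -0.00], [0.0, -0.00, 0.00, -0.00], [-0.0, 0.0, -0.0, 0.00]] + [[-0.00, 0.01, -0.00, -0.00], [-0.00, 0.02, -0.0, -0.0], [-0.00, 0.03, -0.0, -0.00], [0.0, -0.03, 0.0, 0.00]]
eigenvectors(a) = [[-0.34, 0.16, 0.71, -0.23], [-0.11, 0.11, 0.0, -0.42], [-0.64, 0.97, 0.00, -0.68], [-0.68, 0.14, -0.71, 0.56]]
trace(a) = -0.08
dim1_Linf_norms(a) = [0.03, 0.01, 0.05, 0.12]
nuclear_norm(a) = 0.22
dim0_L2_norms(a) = [0.08, 0.12, 0.03, 0.08]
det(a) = 0.00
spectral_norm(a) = 0.17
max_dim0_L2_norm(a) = 0.12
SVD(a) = [[-0.31,-0.19,0.63,-0.69],[-0.01,-0.31,0.65,0.69],[-0.33,-0.85,-0.41,-0.0],[-0.89,0.38,-0.08,0.23]] @ diag([0.16666088361872897, 0.05391853795943334, 0.004115961095736896, 4.740588055291193e-18]) @ [[0.48, 0.72, -0.18, 0.48], [0.52, -0.65, 0.18, 0.52], [-0.01, 0.25, 0.97, -0.01], [-0.71, -0.00, -0.00, 0.71]]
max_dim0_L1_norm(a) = 0.17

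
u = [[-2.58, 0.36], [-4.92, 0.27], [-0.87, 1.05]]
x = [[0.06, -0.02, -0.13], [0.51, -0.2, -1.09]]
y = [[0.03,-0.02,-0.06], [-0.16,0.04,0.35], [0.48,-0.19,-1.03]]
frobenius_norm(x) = 1.23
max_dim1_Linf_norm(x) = 1.09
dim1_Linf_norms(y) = [0.06, 0.35, 1.03]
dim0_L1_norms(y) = [0.67, 0.25, 1.44]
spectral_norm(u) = 5.65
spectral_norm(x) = 1.23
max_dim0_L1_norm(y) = 1.44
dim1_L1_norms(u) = [2.94, 5.19, 1.92]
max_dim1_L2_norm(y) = 1.15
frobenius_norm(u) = 5.74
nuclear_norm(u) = 6.64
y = u @ x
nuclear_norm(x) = 1.23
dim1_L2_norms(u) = [2.6, 4.93, 1.36]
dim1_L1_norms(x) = [0.21, 1.8]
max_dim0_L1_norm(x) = 1.22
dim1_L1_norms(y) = [0.11, 0.55, 1.7]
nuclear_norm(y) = 1.24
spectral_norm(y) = 1.22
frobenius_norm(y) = 1.22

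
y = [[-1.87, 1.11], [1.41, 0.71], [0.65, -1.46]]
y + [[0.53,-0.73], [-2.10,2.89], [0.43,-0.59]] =[[-1.34, 0.38], [-0.69, 3.6], [1.08, -2.05]]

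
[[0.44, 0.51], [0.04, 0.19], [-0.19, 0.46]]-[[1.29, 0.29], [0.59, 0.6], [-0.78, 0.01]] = [[-0.85, 0.22], [-0.55, -0.41], [0.59, 0.45]]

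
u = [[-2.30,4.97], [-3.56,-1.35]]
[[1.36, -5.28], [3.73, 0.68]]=u @ [[-0.98,0.18],[-0.18,-0.98]]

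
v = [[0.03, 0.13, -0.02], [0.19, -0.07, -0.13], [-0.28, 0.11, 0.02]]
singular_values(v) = [0.37, 0.14, 0.09]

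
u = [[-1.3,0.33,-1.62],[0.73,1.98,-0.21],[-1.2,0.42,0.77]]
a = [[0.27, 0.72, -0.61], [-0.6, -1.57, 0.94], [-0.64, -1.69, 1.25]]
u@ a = [[0.49, 1.28, -0.92], [-0.86, -2.23, 1.15], [-1.07, -2.82, 2.09]]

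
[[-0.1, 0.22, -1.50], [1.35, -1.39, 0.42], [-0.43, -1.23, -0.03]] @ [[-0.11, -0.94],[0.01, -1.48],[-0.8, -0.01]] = [[1.21, -0.22], [-0.50, 0.78], [0.06, 2.22]]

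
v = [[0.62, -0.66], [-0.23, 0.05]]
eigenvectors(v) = [[0.96, 0.65], [-0.29, 0.76]]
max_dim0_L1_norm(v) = 0.85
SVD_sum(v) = [[0.64, -0.64], [-0.14, 0.14]] + [[-0.02, -0.02],[-0.09, -0.09]]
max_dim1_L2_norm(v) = 0.91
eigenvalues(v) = [0.82, -0.15]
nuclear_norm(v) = 1.06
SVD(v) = [[-0.98, 0.21], [0.21, 0.98]] @ diag([0.9264988883745168, 0.13038331887471113]) @ [[-0.71, 0.71], [-0.71, -0.71]]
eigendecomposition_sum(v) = [[0.65, -0.56],[-0.19, 0.17]] + [[-0.03,-0.10], [-0.04,-0.12]]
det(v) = -0.12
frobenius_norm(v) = 0.94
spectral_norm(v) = 0.93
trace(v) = 0.67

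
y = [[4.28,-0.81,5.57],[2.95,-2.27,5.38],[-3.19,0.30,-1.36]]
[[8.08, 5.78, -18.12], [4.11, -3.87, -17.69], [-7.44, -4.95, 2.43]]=y@[[2.57,1.88,0.9], [0.44,4.86,-0.59], [-0.46,0.30,-4.03]]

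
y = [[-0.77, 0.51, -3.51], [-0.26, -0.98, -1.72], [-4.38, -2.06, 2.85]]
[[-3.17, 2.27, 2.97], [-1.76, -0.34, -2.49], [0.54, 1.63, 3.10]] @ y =[[-11.16, -9.96, 15.69], [12.35, 4.57, -0.33], [-14.42, -7.71, 4.14]]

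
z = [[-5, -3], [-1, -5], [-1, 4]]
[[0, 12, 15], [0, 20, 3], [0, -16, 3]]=z @[[0, 0, -3], [0, -4, 0]]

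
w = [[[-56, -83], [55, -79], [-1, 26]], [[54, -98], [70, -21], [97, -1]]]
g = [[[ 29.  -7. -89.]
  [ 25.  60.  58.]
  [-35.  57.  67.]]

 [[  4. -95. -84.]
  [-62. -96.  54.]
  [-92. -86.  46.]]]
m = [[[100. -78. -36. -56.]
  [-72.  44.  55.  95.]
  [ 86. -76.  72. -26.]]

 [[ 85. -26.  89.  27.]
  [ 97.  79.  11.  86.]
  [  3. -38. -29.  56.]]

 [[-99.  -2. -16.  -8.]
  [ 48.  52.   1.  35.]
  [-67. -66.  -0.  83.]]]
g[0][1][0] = 25.0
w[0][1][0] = 55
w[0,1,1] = -79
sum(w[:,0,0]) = -2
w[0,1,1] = -79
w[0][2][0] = -1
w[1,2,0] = 97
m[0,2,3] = -26.0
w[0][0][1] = -83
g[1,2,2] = 46.0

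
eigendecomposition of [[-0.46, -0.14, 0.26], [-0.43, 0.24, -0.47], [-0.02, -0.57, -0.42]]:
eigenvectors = [[0.23+0.00j, -0.32-0.52j, -0.32+0.52j], [-0.85+0.00j, (0.27-0.21j), 0.27+0.21j], [0.47+0.00j, 0.71+0.00j, (0.71-0j)]]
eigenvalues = [(0.61+0j), (-0.63+0.18j), (-0.63-0.18j)]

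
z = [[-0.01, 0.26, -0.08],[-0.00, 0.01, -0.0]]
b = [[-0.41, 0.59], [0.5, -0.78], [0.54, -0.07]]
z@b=[[0.09, -0.2], [0.00, -0.01]]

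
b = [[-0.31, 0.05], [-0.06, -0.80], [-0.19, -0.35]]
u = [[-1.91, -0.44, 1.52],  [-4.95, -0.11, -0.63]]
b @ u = [[0.34, 0.13, -0.5], [4.07, 0.11, 0.41], [2.10, 0.12, -0.07]]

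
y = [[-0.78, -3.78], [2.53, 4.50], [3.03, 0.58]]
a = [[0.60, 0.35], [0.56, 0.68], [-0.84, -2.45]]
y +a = [[-0.18, -3.43], [3.09, 5.18], [2.19, -1.87]]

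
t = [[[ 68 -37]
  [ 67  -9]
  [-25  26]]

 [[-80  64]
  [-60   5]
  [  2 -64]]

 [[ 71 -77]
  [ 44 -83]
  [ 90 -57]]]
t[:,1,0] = [67, -60, 44]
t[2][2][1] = -57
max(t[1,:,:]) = 64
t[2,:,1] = [-77, -83, -57]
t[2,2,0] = 90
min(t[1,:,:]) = -80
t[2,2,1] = -57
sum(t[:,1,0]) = 51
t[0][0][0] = 68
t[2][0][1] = -77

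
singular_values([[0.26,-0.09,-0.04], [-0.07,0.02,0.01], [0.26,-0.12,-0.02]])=[0.41, 0.03, 0.0]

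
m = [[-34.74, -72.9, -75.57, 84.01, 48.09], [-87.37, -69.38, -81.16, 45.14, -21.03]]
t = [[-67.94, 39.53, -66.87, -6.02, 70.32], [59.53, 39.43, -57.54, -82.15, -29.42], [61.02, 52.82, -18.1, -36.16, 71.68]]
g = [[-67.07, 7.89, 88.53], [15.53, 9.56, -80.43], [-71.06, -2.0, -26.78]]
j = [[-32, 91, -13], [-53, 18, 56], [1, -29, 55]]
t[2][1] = 52.82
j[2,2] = 55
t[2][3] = -36.16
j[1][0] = -53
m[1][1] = -69.38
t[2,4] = 71.68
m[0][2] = -75.57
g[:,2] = [88.53, -80.43, -26.78]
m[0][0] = -34.74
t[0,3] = -6.02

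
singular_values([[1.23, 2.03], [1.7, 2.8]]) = [4.05, 0.0]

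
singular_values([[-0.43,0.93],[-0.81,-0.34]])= [1.03, 0.88]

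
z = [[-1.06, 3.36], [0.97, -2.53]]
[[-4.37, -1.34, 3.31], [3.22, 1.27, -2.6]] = z @ [[-0.44, 1.49, -0.65], [-1.44, 0.07, 0.78]]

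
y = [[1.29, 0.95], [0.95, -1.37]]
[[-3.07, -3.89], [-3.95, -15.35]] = y@[[-2.98, -7.46],[0.82, 6.03]]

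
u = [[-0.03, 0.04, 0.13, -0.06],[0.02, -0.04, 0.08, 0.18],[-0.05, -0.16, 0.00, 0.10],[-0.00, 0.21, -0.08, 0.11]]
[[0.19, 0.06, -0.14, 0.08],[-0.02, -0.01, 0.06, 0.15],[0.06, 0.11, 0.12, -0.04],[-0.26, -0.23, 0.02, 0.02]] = u@[[-0.88,-0.57,0.10,0.9], [-0.47,-0.75,-0.43,0.24], [1.13,0.39,-0.69,0.91], [-0.64,-0.35,0.52,0.4]]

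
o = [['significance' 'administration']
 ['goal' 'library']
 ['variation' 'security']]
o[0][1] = 'administration'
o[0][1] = 'administration'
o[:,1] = ['administration', 'library', 'security']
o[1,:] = ['goal', 'library']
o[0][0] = 'significance'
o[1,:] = ['goal', 'library']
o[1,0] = 'goal'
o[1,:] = ['goal', 'library']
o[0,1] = 'administration'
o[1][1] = 'library'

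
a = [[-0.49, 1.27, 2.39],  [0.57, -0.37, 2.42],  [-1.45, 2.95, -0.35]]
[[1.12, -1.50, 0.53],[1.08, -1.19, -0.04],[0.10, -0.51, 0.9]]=a @ [[0.30, -0.22, -0.23],[0.23, -0.34, 0.20],[0.41, -0.49, 0.07]]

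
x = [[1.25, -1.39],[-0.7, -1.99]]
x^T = [[1.25, -0.7], [-1.39, -1.99]]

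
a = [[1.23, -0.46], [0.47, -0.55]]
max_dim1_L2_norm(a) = 1.31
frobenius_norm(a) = 1.50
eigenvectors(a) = [[0.96, 0.27], [0.27, 0.96]]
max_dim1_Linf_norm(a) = 1.23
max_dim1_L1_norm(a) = 1.69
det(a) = -0.46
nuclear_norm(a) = 1.78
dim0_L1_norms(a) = [1.7, 1.01]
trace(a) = 0.68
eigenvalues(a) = [1.1, -0.42]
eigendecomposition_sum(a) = [[1.19,-0.33], [0.34,-0.09]] + [[0.04, -0.13], [0.13, -0.46]]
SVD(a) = [[-0.89, -0.46], [-0.46, 0.89]] @ diag([1.4660565779848516, 0.3139715116811518]) @ [[-0.89, 0.45], [-0.45, -0.89]]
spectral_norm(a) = 1.47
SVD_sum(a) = [[1.17,-0.59], [0.6,-0.30]] + [[0.06, 0.13], [-0.13, -0.25]]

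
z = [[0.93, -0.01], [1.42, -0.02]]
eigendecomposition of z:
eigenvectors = [[0.55,0.01],[0.84,1.00]]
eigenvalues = [0.91, -0.0]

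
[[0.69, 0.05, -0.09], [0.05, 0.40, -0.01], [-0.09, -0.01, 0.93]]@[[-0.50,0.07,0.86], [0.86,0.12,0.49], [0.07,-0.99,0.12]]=[[-0.31, 0.14, 0.61], [0.32, 0.06, 0.24], [0.10, -0.93, 0.03]]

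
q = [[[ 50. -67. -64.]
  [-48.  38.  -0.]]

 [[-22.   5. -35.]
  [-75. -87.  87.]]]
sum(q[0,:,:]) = -91.0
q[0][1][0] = -48.0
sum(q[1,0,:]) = -52.0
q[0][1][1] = 38.0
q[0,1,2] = -0.0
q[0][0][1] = -67.0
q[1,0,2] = -35.0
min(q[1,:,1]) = -87.0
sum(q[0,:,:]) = -91.0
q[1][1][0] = -75.0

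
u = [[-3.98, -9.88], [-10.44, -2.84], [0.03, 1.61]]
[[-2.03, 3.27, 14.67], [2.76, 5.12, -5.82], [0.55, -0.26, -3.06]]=u@[[-0.36, -0.45, 1.08], [0.35, -0.15, -1.92]]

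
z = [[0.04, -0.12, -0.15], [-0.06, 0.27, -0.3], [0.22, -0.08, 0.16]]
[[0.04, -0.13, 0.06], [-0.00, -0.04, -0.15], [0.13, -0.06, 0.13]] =z @ [[0.66, -0.51, 0.38], [0.01, 0.31, -0.43], [-0.11, 0.50, 0.05]]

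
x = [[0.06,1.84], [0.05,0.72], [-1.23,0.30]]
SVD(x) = [[-0.91, 0.18], [-0.36, 0.09], [-0.20, -0.98]] @ diag([2.0034622855219766, 1.2243932662715271]) @ [[0.09, -1.00], [1.00, 0.09]]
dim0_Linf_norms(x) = [1.23, 1.84]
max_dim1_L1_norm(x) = 1.9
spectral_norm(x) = 2.00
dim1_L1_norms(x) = [1.9, 0.77, 1.53]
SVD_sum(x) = [[-0.16,  1.82],  [-0.06,  0.71],  [-0.04,  0.41]] + [[0.22, 0.02],[0.11, 0.01],[-1.19, -0.11]]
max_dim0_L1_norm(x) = 2.86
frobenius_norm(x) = 2.35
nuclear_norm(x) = 3.23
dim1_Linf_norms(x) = [1.84, 0.72, 1.23]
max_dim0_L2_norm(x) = 2.0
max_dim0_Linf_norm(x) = 1.84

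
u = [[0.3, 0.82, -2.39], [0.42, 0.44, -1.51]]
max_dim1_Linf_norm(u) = 2.39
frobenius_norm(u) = 3.02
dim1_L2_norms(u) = [2.54, 1.63]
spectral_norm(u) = 3.01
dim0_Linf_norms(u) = [0.42, 0.82, 2.39]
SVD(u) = [[-0.84, -0.54], [-0.54, 0.84]] @ diag([3.0137013691747594, 0.20543626124464637]) @ [[-0.16, -0.31, 0.94],[0.94, -0.34, 0.05]]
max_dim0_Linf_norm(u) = 2.39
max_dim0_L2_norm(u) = 2.83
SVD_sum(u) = [[0.4, 0.78, -2.38], [0.26, 0.5, -1.52]] + [[-0.1, 0.04, -0.01], [0.16, -0.06, 0.01]]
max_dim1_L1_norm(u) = 3.51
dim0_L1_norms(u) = [0.72, 1.26, 3.9]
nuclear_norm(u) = 3.22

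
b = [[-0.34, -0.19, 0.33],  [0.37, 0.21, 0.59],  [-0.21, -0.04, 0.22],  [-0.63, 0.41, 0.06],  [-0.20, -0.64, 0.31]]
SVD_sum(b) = [[-0.3, -0.29, 0.26], [0.02, 0.02, -0.02], [-0.16, -0.16, 0.14], [-0.10, -0.10, 0.09], [-0.4, -0.4, 0.35]] + [[-0.05, 0.03, -0.02], [0.29, -0.19, 0.12], [-0.06, 0.04, -0.02], [-0.55, 0.36, -0.22], [0.22, -0.14, 0.09]] + [[0.01, 0.07, 0.09], [0.05, 0.38, 0.49], [0.01, 0.08, 0.10], [0.02, 0.15, 0.19], [-0.01, -0.1, -0.13]]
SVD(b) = [[-0.56, 0.07, -0.16], [0.04, -0.44, -0.88], [-0.30, 0.09, -0.18], [-0.19, 0.82, -0.35], [-0.75, -0.33, 0.23]] @ diag([0.8877088940648064, 0.8388786550197369, 0.7115866226613001]) @ [[0.61, 0.59, -0.53], [-0.79, 0.52, -0.32], [-0.08, -0.61, -0.79]]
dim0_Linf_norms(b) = [0.63, 0.64, 0.59]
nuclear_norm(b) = 2.44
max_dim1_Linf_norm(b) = 0.64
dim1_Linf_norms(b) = [0.34, 0.59, 0.22, 0.63, 0.64]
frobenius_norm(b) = 1.41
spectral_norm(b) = 0.89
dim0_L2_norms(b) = [0.86, 0.81, 0.78]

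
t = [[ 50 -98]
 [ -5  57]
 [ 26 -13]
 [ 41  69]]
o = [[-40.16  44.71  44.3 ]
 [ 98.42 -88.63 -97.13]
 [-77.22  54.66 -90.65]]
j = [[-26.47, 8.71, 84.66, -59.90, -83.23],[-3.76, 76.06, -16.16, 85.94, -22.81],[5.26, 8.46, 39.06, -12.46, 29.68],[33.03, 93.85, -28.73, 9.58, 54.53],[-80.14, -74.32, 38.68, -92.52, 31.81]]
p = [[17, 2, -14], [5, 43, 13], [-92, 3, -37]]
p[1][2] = 13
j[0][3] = -59.9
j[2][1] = 8.46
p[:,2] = [-14, 13, -37]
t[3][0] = 41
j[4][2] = 38.68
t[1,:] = [-5, 57]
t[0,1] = -98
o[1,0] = 98.42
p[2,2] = -37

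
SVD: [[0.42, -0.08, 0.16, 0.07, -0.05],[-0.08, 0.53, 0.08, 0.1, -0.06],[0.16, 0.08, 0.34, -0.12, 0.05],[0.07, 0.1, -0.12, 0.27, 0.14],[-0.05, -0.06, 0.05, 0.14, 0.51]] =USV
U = [[0.20, -0.46, -0.59, 0.48, -0.40], [-0.81, 0.36, -0.35, 0.0, -0.29], [-0.04, -0.26, -0.61, -0.53, 0.53], [0.04, 0.41, -0.20, 0.64, 0.62], [0.54, 0.66, -0.34, -0.27, -0.3]]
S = [0.59, 0.58, 0.53, 0.36, 0.01]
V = [[0.2, -0.81, -0.04, 0.04, 0.54], [-0.46, 0.36, -0.26, 0.41, 0.66], [-0.59, -0.35, -0.61, -0.2, -0.34], [0.48, 0.00, -0.53, 0.64, -0.27], [-0.4, -0.29, 0.53, 0.62, -0.3]]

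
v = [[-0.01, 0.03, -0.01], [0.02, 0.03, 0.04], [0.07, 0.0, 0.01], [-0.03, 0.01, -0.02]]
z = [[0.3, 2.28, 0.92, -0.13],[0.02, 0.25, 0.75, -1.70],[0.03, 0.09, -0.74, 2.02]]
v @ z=[[-0.00, -0.02, 0.02, -0.07], [0.01, 0.06, 0.01, 0.03], [0.02, 0.16, 0.06, 0.01], [-0.01, -0.07, -0.01, -0.05]]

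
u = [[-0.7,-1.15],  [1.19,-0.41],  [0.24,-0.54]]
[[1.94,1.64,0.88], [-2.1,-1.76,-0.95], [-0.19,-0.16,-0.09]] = u@[[-1.94, -1.63, -0.88], [-0.51, -0.43, -0.23]]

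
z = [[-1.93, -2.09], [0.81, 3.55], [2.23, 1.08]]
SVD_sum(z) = [[-1.5, -2.36],[1.84, 2.90],[1.13, 1.78]] + [[-0.43,0.27],[-1.03,0.65],[1.10,-0.70]]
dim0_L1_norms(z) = [4.97, 6.72]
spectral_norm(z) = 4.90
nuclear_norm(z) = 6.76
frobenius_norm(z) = 5.24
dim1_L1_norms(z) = [4.02, 4.36, 3.31]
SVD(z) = [[-0.57, -0.28], [0.70, -0.66], [0.43, 0.7]] @ diag([4.903682244040064, 1.8560173623881344]) @ [[0.54, 0.84], [0.84, -0.54]]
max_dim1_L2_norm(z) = 3.64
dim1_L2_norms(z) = [2.84, 3.64, 2.48]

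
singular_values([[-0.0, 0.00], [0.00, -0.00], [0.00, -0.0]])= [-0.0, -0.0]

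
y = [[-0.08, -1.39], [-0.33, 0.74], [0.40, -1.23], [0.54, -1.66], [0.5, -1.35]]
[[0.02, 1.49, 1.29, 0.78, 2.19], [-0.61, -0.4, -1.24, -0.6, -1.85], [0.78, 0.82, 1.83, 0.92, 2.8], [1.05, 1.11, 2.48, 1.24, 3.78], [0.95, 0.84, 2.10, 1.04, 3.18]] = y@ [[1.60, -1.05, 1.48, 0.49, 1.83], [-0.11, -1.01, -1.01, -0.59, -1.68]]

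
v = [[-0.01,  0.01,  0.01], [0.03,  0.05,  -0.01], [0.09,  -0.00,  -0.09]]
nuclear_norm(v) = 0.19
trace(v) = -0.05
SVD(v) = [[-0.10, -0.21, 0.97], [0.25, -0.95, -0.18], [0.96, 0.23, 0.15]] @ diag([0.1316148903539855, 0.05167704269488757, 0.0026464873736966365]) @ [[0.72, 0.09, -0.69], [-0.12, -0.96, -0.25], [-0.68, 0.26, -0.68]]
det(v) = 0.00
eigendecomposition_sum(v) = [[-0.01, 0.00, 0.01], [0.01, -0.00, -0.01], [0.09, -0.01, -0.09]] + [[-0.00, 0.00, -0.00], [0.00, -0.0, 0.0], [-0.0, 0.00, -0.0]] + [[0.0, 0.01, -0.0], [0.02, 0.05, -0.00], [0.0, 0.01, -0.0]]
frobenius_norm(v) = 0.14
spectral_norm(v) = 0.13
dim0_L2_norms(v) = [0.1, 0.05, 0.09]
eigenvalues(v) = [-0.1, -0.0, 0.05]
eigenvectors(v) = [[0.12, -0.67, -0.17], [-0.09, 0.25, -0.98], [-0.99, -0.70, -0.11]]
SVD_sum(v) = [[-0.01, -0.0, 0.01], [0.02, 0.00, -0.02], [0.09, 0.01, -0.09]] + [[0.00, 0.01, 0.0], [0.01, 0.05, 0.01], [-0.0, -0.01, -0.00]] + [[-0.0, 0.00, -0.00], [0.0, -0.00, 0.00], [-0.0, 0.0, -0.00]]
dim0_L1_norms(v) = [0.13, 0.06, 0.11]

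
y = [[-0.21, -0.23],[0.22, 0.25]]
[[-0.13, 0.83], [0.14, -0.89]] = y@[[0.37, -1.02], [0.23, -2.68]]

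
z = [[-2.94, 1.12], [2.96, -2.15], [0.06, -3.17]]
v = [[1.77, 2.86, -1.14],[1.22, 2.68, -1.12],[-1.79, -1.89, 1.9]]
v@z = [[3.19, -0.55], [4.28, -0.85], [-0.22, -3.96]]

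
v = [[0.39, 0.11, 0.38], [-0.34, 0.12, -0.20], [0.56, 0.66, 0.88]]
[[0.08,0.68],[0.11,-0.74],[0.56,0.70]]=v @ [[-0.98, 0.28], [0.12, -1.94], [1.17, 2.07]]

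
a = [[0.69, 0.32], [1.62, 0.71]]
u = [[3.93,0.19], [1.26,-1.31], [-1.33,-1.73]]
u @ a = [[3.02, 1.39], [-1.25, -0.53], [-3.72, -1.65]]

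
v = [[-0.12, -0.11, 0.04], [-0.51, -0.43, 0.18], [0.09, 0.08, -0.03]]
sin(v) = [[-0.11, -0.1, 0.04],[-0.48, -0.41, 0.17],[0.08, 0.08, -0.03]]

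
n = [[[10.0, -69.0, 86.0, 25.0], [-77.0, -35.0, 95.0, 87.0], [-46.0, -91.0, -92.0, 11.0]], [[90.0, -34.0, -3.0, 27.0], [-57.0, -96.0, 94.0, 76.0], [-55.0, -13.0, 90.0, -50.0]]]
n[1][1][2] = 94.0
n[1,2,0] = -55.0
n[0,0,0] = 10.0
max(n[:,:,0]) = 90.0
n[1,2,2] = 90.0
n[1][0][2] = -3.0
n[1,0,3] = 27.0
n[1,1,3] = 76.0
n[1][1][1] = -96.0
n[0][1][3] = 87.0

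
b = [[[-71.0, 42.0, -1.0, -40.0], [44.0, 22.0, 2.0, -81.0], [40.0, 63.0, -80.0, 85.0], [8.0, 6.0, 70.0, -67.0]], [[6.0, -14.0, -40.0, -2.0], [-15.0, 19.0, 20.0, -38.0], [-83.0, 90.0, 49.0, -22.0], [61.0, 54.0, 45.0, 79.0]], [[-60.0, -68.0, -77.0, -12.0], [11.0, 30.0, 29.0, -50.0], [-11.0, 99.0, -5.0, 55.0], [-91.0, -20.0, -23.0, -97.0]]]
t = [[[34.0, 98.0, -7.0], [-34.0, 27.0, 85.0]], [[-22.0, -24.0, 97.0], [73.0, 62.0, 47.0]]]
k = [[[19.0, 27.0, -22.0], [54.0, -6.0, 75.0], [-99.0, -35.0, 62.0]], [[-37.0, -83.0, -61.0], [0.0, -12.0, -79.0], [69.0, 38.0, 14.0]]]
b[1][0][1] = -14.0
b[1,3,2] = 45.0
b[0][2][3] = 85.0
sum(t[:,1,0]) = 39.0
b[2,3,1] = -20.0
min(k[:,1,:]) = -79.0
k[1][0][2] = -61.0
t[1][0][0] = -22.0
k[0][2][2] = 62.0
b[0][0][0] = -71.0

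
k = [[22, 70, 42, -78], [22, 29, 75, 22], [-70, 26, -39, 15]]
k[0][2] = 42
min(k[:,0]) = -70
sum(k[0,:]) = 56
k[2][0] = -70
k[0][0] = 22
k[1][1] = 29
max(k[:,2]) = 75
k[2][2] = -39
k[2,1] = 26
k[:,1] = [70, 29, 26]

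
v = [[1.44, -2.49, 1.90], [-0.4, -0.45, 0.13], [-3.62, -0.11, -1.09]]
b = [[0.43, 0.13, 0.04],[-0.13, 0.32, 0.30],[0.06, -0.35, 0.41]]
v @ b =[[1.06, -1.27, 0.09], [-0.11, -0.24, -0.10], [-1.61, -0.12, -0.62]]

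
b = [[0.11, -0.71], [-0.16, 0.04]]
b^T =[[0.11, -0.16], [-0.71, 0.04]]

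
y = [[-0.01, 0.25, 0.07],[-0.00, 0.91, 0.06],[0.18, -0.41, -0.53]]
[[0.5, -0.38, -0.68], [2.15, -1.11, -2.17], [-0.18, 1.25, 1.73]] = y @[[-0.66, 0.45, -0.48], [2.48, -1.13, -2.27], [-1.8, -1.34, -1.68]]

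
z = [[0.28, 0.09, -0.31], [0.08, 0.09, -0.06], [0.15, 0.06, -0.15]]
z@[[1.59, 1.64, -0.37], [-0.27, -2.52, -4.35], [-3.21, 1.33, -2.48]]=[[1.42, -0.18, 0.27], [0.30, -0.18, -0.27], [0.70, -0.1, 0.06]]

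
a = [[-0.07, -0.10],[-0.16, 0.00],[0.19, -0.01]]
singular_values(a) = [0.26, 0.1]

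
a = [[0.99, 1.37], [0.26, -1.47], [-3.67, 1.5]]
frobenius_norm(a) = 4.56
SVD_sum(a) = [[0.32, -0.14], [0.76, -0.34], [-3.62, 1.60]] + [[0.67, 1.51], [-0.50, -1.13], [-0.05, -0.1]]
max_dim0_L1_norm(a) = 4.92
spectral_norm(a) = 4.06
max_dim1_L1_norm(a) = 5.17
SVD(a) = [[-0.09, 0.8],  [-0.20, -0.60],  [0.97, -0.06]] @ diag([4.064780482221108, 2.069289644142245]) @ [[-0.91,0.40], [0.40,0.91]]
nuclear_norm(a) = 6.13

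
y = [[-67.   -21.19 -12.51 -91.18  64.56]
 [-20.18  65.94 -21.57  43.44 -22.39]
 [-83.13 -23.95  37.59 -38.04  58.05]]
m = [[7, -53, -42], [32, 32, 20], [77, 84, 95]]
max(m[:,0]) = 77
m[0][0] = 7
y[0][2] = -12.51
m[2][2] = 95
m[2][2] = 95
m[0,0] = 7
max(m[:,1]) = 84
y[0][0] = -67.0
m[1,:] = [32, 32, 20]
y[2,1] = -23.95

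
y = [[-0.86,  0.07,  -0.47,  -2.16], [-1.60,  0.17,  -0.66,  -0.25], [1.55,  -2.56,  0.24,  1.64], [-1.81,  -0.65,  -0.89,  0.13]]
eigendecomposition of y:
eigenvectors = [[-0.68, -0.29, -0.36, 0.39], [-0.41, 0.51, -0.23, 0.18], [0.34, -0.65, 0.90, -0.90], [-0.51, 0.5, -0.02, 0.05]]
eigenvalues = [-2.21, 1.68, 0.23, -0.01]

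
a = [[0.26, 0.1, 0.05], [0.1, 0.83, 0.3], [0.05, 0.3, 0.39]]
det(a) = 0.058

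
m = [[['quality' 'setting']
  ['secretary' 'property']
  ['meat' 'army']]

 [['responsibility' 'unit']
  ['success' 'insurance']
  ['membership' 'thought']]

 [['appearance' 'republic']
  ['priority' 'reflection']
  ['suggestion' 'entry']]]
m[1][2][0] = 'membership'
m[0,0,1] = 'setting'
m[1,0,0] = 'responsibility'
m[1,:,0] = ['responsibility', 'success', 'membership']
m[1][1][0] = 'success'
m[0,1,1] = 'property'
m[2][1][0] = 'priority'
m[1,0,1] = 'unit'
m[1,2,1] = 'thought'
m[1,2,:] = ['membership', 'thought']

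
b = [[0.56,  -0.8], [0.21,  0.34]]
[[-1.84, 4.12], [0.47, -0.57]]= b @ [[-0.69, 2.65], [1.82, -3.3]]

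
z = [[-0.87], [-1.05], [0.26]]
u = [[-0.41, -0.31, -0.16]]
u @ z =[[0.64]]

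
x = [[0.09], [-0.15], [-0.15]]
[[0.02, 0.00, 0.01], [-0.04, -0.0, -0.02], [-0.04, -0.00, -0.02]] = x @ [[0.26, 0.02, 0.16]]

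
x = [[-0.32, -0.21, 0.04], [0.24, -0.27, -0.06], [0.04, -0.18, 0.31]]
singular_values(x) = [0.42, 0.4, 0.26]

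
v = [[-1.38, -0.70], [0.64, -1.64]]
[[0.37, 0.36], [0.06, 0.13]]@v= [[-0.28, -0.85], [0.0, -0.26]]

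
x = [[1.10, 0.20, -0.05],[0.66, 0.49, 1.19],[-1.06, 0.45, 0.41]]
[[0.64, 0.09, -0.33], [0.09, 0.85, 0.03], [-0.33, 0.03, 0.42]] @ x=[[1.11, 0.02, -0.06], [0.63, 0.45, 1.02], [-0.79, 0.14, 0.22]]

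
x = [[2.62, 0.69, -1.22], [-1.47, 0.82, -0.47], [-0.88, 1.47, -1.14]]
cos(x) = [[-0.75, -0.10, 0.51], [1.21, 1.4, -0.61], [0.93, 0.45, 0.42]]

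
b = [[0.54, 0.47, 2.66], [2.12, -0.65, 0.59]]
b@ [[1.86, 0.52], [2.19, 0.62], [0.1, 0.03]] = [[2.30, 0.65], [2.58, 0.72]]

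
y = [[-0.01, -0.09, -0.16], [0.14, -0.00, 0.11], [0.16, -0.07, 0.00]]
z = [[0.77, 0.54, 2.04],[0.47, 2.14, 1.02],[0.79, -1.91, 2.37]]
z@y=[[0.39, -0.21, -0.06], [0.46, -0.11, 0.16], [0.1, -0.24, -0.34]]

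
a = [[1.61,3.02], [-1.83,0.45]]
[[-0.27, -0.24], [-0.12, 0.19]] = a @ [[0.04, -0.11], [-0.11, -0.02]]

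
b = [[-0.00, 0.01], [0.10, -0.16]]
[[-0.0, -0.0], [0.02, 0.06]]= b @ [[-0.01, 0.14],[-0.13, -0.28]]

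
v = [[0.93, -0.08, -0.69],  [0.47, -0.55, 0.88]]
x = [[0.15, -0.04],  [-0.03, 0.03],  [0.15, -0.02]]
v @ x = [[0.04, -0.03], [0.22, -0.05]]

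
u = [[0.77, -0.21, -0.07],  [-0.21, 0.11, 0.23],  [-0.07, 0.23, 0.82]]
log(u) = [[(-0.55+0.17j),(-1.39+0.69j),(0.21-0.18j)], [(-1.39+0.69j),-5.64+2.78j,1.46-0.72j], [0.21-0.18j,(1.46-0.72j),-0.52+0.19j]]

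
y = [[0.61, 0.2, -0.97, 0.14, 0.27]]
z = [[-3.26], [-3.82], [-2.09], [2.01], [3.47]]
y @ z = [[0.49]]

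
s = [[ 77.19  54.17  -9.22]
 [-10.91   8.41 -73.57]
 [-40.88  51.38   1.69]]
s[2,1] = 51.38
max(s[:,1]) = 54.17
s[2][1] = 51.38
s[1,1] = 8.41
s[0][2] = -9.22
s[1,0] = -10.91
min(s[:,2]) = -73.57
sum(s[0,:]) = 122.14000000000001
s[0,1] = 54.17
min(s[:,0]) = -40.88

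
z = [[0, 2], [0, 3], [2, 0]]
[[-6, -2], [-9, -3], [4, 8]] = z @ [[2, 4], [-3, -1]]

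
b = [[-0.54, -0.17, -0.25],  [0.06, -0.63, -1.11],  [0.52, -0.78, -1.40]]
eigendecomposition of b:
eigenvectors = [[-0.21, -0.86, 0.04], [-0.63, -0.51, -0.87], [-0.74, -0.06, 0.5]]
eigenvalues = [-1.91, -0.66, 0.0]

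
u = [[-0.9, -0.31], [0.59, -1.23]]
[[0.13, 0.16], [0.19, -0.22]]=u@[[-0.08, -0.21], [-0.19, 0.08]]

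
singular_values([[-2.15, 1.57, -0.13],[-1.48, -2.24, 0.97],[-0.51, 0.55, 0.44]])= [2.9, 2.71, 0.48]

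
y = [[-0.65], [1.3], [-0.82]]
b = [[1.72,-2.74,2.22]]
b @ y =[[-6.50]]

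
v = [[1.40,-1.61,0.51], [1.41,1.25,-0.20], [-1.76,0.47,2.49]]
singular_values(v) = [3.3, 2.14, 1.56]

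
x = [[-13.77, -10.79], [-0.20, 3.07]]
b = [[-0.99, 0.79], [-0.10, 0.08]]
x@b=[[14.71, -11.74],[-0.11, 0.09]]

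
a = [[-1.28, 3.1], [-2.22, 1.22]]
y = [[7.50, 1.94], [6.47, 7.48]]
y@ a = [[-13.91, 25.62], [-24.89, 29.18]]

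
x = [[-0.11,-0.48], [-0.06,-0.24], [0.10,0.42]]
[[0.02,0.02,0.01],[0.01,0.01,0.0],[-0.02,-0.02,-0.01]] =x@[[-0.05, -0.05, -0.02], [-0.03, -0.03, -0.01]]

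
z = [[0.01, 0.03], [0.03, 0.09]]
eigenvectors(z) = [[-0.95, -0.32],[0.32, -0.95]]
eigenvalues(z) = [0.0, 0.1]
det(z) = 0.00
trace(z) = 0.10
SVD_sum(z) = [[0.01, 0.03], [0.03, 0.09]] + [[0.0, -0.0], [-0.00, 0.00]]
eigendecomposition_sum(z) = [[0.0,-0.0], [-0.00,0.00]] + [[0.01, 0.03], [0.03, 0.09]]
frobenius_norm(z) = 0.10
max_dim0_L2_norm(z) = 0.09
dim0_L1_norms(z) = [0.04, 0.12]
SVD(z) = [[-0.32, -0.95], [-0.95, 0.32]] @ diag([0.1, 3.886247482657007e-18]) @ [[-0.32, -0.95], [-0.95, 0.32]]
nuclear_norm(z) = 0.10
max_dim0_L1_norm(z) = 0.12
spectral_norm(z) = 0.10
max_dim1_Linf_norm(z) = 0.09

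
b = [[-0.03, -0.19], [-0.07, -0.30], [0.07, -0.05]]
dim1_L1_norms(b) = [0.22, 0.37, 0.12]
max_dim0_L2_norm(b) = 0.36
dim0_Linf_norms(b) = [0.07, 0.3]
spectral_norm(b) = 0.36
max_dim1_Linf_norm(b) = 0.3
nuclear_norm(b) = 0.44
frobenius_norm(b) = 0.37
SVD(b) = [[-0.53, -0.07], [-0.84, 0.16], [-0.1, -0.98]] @ diag([0.364692949084705, 0.07936657286226187]) @ [[0.19, 0.98], [-0.98, 0.19]]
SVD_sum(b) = [[-0.04, -0.19], [-0.06, -0.30], [-0.01, -0.04]] + [[0.01, -0.00], [-0.01, 0.0], [0.08, -0.01]]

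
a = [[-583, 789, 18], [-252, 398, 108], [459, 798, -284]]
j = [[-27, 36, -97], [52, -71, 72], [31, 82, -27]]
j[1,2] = 72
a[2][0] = 459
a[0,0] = -583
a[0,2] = 18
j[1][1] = -71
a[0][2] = 18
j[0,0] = -27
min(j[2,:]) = -27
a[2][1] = 798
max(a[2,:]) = 798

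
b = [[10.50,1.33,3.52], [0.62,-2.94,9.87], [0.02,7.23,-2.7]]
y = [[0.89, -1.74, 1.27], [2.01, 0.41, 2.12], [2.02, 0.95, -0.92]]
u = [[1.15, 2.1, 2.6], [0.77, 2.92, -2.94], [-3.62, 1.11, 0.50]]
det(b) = -647.46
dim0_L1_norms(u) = [5.54, 6.13, 6.04]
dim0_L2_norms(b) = [10.52, 7.92, 10.82]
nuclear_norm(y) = 7.29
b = u @ y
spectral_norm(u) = 4.25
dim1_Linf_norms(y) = [1.74, 2.12, 2.02]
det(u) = 56.68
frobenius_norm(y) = 4.47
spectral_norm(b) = 12.79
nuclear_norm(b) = 27.89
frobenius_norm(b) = 17.04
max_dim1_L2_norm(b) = 11.15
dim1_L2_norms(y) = [2.33, 2.95, 2.41]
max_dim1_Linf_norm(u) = 3.62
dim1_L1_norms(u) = [5.85, 6.63, 5.23]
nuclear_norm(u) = 11.56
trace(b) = 4.86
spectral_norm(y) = 3.41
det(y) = -11.42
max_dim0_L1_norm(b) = 16.09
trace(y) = 0.38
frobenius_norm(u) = 6.70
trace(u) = 4.57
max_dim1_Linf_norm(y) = 2.12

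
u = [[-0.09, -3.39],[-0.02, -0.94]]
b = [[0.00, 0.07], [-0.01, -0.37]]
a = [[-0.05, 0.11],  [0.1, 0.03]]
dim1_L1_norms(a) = [0.16, 0.13]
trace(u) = -1.03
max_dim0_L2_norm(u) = 3.52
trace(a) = -0.02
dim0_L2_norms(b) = [0.01, 0.38]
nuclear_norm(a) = 0.22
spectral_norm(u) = 3.52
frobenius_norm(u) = 3.52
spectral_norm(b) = 0.38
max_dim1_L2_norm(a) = 0.12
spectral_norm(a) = 0.12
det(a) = -0.01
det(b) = 0.00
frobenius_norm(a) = 0.16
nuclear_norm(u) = 3.52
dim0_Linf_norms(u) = [0.09, 3.39]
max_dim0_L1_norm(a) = 0.15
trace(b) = -0.37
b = a @ u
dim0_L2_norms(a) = [0.11, 0.11]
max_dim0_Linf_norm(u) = 3.39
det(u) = 0.02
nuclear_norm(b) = 0.38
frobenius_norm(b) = 0.38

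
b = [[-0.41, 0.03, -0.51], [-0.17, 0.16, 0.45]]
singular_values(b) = [0.72, 0.41]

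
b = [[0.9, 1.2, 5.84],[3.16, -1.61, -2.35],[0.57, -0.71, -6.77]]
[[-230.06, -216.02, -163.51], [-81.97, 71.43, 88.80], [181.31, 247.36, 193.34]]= b @ [[-51.01, -3.32, 4.73], [-4.54, 3.37, -5.63], [-30.60, -37.17, -27.57]]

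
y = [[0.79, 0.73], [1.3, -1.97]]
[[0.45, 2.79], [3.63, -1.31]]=y@[[1.41, 1.81], [-0.91, 1.86]]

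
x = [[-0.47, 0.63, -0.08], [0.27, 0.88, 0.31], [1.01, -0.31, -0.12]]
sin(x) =[[-0.5, 0.57, -0.08], [0.23, 0.73, 0.28], [0.97, -0.30, -0.15]]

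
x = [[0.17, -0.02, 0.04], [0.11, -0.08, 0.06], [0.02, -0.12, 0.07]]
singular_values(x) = [0.24, 0.12, 0.0]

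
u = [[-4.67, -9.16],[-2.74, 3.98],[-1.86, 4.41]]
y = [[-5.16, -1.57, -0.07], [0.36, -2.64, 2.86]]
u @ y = [[20.8, 31.51, -25.87], [15.57, -6.21, 11.57], [11.19, -8.72, 12.74]]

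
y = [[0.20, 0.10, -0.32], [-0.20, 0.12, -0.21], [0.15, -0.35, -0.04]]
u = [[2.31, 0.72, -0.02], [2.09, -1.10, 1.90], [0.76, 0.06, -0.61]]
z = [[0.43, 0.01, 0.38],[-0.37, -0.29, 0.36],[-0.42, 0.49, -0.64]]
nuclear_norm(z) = 1.84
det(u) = 3.23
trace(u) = 0.60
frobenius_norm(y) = 0.63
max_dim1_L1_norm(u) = 5.09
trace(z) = -0.50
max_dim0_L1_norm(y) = 0.57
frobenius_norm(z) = 1.23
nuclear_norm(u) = 5.88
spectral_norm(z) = 1.05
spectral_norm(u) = 3.47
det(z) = -0.12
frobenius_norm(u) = 4.00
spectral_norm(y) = 0.44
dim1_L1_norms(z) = [0.82, 1.02, 1.55]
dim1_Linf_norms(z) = [0.43, 0.37, 0.64]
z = y @ u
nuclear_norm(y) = 1.05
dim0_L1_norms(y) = [0.55, 0.57, 0.57]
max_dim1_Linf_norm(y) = 0.35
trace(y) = 0.28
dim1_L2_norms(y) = [0.39, 0.31, 0.38]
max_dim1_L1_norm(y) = 0.62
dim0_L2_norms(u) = [3.21, 1.32, 2.0]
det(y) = -0.04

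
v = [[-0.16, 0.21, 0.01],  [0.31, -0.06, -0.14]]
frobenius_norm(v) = 0.43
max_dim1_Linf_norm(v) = 0.31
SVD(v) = [[-0.56, 0.83], [0.83, 0.56]] @ diag([0.40347991751930257, 0.1621849443031528]) @ [[0.86,-0.42,-0.3],[0.26,0.86,-0.44]]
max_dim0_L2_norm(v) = 0.35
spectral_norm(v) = 0.40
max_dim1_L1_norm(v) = 0.51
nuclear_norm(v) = 0.57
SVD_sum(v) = [[-0.2, 0.09, 0.07], [0.29, -0.14, -0.10]] + [[0.04, 0.12, -0.06], [0.02, 0.08, -0.04]]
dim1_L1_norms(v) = [0.38, 0.51]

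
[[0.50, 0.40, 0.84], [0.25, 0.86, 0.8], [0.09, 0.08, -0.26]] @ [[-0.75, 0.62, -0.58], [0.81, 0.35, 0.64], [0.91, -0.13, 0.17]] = [[0.71, 0.34, 0.11],  [1.24, 0.35, 0.54],  [-0.24, 0.12, -0.05]]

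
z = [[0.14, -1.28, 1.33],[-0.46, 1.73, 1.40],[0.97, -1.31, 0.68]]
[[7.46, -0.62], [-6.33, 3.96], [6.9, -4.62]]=z@[[0.09,  -4.31], [-4.59,  0.65], [1.18,  0.61]]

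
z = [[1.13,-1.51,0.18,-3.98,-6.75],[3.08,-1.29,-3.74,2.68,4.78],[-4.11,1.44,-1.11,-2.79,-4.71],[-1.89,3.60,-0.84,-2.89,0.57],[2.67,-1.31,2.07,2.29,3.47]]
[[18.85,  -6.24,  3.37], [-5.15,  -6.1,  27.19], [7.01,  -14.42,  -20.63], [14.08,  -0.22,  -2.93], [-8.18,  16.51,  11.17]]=z @ [[2.15, -1.00, 3.56], [1.39, -3.80, -3.27], [-0.7, 4.49, -2.07], [-4.38, -4.45, -4.15], [-0.18, 4.35, 3.22]]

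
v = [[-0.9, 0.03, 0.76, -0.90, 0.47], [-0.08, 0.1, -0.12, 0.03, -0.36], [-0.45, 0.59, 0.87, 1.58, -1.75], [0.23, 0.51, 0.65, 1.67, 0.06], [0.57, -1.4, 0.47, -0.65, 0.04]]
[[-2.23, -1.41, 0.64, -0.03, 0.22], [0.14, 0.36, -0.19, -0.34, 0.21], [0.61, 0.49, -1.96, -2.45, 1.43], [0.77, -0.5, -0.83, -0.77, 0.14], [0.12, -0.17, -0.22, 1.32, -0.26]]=v@[[0.48, 0.74, -1.09, 0.52, -0.36], [-0.69, 0.26, -0.60, -0.64, 0.09], [-0.98, -0.67, -0.83, -0.18, 0.24], [1.00, -0.19, 0.13, -0.29, 0.03], [-0.29, -0.89, 0.9, 0.70, -0.55]]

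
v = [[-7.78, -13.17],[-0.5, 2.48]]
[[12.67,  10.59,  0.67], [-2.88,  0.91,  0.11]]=v @[[0.25, -1.48, -0.12], [-1.11, 0.07, 0.02]]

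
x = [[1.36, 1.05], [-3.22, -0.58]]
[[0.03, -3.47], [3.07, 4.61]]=x@[[-1.25, -1.09],  [1.65, -1.89]]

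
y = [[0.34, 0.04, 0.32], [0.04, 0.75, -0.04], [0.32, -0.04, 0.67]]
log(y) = [[-1.46,0.12,0.8], [0.12,-0.29,-0.09], [0.8,-0.09,-0.64]]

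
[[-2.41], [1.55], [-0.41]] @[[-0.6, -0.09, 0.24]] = [[1.45,0.22,-0.58],[-0.93,-0.14,0.37],[0.25,0.04,-0.10]]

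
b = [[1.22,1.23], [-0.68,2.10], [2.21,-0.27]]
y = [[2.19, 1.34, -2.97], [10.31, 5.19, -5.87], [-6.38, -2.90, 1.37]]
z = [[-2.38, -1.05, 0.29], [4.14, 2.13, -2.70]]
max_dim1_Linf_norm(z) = 4.14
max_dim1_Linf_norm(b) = 2.21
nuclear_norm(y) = 17.53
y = b @ z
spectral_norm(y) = 15.11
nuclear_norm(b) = 5.06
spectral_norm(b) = 2.66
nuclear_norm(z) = 6.87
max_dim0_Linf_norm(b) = 2.21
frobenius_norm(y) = 15.30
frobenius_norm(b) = 3.58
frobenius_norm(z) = 5.98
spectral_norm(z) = 5.91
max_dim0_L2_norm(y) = 12.32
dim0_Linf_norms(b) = [2.21, 2.1]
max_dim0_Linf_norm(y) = 10.31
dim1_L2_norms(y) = [3.93, 12.95, 7.14]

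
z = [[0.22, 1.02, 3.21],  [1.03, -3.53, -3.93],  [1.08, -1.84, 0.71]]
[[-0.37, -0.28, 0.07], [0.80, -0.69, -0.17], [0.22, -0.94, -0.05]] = z @ [[0.09,-0.41,-0.12], [-0.10,0.22,-0.03], [-0.09,-0.13,0.04]]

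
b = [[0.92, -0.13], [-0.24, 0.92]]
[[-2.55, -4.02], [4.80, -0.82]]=b @[[-2.11, -4.67],[4.67, -2.11]]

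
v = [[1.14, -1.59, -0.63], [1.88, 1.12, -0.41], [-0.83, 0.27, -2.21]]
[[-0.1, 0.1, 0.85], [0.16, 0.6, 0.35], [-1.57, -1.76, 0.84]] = v @[[0.23, 0.45, 0.2], [-0.02, 0.01, -0.20], [0.62, 0.63, -0.48]]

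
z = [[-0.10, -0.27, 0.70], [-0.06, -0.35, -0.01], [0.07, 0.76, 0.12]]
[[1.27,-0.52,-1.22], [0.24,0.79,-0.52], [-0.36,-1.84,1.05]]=z @ [[-0.47, -0.64, -0.82], [-0.66, -2.1, 1.65], [1.49, -1.64, -1.23]]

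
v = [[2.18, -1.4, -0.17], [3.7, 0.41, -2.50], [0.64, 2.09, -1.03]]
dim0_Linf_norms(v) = [3.7, 2.09, 2.5]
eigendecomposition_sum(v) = [[(0.54-0j), -0.26+0.00j, 0.32+0.00j],[(0.46-0j), (-0.23+0j), (0.27+0j)],[(0.74-0j), -0.36+0.00j, 0.44+0.00j]] + [[(0.82+0.28j),  -0.57+0.59j,  (-0.24-0.58j)],[(1.62-1.12j),  0.32+1.83j,  (-1.39-0.33j)],[-0.05-1.41j,  (1.23+0.52j),  -0.73+0.71j]] + [[(0.82-0.28j),-0.57-0.59j,(-0.24+0.58j)], [1.62+1.12j,0.32-1.83j,-1.39+0.33j], [-0.05+1.41j,1.23-0.52j,-0.73-0.71j]]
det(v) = 6.10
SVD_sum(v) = [[1.59, 0.13, -0.95],[3.83, 0.32, -2.29],[1.05, 0.09, -0.63]] + [[0.46, -1.65, 0.54], [-0.05, 0.16, -0.05], [-0.53, 1.9, -0.62]] + [[0.13,  0.11,  0.24], [-0.09,  -0.08,  -0.16], [0.12,  0.11,  0.22]]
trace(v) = 1.56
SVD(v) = [[-0.37, 0.65, 0.66], [-0.9, -0.06, -0.44], [-0.25, -0.75, 0.61]] @ diag([4.997281392958261, 2.7416524415012864, 0.4455564718452567]) @ [[-0.86, -0.07, 0.51],[0.26, -0.92, 0.3],[0.45, 0.39, 0.80]]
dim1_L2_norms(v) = [2.6, 4.48, 2.42]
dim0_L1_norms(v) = [6.52, 3.9, 3.7]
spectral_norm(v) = 5.00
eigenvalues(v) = [(0.75+0j), (0.4+2.82j), (0.4-2.82j)]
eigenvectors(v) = [[(0.53+0j), (0.2+0.27j), (0.2-0.27j)], [(0.45+0j), 0.77+0.00j, (0.77-0j)], [0.72+0.00j, 0.30-0.46j, 0.30+0.46j]]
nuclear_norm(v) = 8.18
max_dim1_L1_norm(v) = 6.61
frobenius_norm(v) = 5.72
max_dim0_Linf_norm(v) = 3.7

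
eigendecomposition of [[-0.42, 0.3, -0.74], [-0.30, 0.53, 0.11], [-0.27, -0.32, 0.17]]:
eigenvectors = [[(0.91+0j), (0.09-0.51j), 0.09+0.51j],[0.19+0.00j, 0.63+0.00j, 0.63-0.00j],[0.37+0.00j, (-0.1+0.57j), (-0.1-0.57j)]]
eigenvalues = [(-0.66+0j), (0.47+0.34j), (0.47-0.34j)]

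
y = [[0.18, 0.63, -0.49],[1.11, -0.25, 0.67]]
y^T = [[0.18, 1.11], [0.63, -0.25], [-0.49, 0.67]]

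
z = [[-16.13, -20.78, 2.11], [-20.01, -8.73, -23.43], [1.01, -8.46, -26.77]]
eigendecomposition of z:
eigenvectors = [[-0.59, 0.81, 0.58], [0.78, 0.26, 0.70], [-0.19, -0.52, 0.42]]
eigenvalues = [11.99, -24.14, -39.49]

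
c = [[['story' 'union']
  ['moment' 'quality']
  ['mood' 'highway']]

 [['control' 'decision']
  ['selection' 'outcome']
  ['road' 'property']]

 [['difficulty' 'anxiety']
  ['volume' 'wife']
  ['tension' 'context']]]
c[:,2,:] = [['mood', 'highway'], ['road', 'property'], ['tension', 'context']]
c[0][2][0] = 'mood'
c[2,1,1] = 'wife'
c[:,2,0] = ['mood', 'road', 'tension']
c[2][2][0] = 'tension'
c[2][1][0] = 'volume'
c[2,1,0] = 'volume'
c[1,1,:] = ['selection', 'outcome']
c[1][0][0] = 'control'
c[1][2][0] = 'road'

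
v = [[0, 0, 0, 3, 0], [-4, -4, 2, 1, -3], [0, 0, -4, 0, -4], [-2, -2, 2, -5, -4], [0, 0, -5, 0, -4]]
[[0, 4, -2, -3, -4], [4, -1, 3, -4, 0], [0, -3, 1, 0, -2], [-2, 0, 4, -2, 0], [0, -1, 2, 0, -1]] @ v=[[-10, -10, 30, 19, 24], [12, 12, -22, 31, 7], [12, 12, 0, -3, 13], [4, 4, -20, 4, -8], [4, 4, -5, -1, -1]]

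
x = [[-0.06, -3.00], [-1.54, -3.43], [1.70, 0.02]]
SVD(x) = [[0.61, -0.46],[0.79, 0.23],[-0.11, -0.86]] @ diag([4.74514288045897, 1.8745983687258314]) @ [[-0.3,-0.95],  [-0.95,0.30]]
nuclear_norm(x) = 6.62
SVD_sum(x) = [[-0.87, -2.74],[-1.13, -3.56],[0.16, 0.51]] + [[0.81, -0.26], [-0.41, 0.13], [1.54, -0.49]]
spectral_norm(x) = 4.75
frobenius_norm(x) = 5.10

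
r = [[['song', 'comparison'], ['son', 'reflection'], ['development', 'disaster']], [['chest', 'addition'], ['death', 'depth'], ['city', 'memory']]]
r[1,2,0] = 'city'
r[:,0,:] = [['song', 'comparison'], ['chest', 'addition']]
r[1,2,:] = ['city', 'memory']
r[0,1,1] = 'reflection'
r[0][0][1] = 'comparison'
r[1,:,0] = ['chest', 'death', 'city']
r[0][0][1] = 'comparison'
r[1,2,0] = 'city'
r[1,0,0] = 'chest'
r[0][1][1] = 'reflection'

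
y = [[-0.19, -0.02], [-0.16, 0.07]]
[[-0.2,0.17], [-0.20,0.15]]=y @[[1.07, -0.91],[-0.41, 0.10]]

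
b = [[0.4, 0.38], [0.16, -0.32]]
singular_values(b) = [0.57, 0.33]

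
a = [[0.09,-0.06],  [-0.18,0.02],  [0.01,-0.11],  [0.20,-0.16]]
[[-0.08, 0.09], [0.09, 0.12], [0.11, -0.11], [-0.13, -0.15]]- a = [[-0.17, 0.15], [0.27, 0.10], [0.1, 0.0], [-0.33, 0.01]]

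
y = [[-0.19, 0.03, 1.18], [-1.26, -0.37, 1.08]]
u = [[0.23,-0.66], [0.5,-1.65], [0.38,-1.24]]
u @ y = [[0.79, 0.25, -0.44],[1.98, 0.63, -1.19],[1.49, 0.47, -0.89]]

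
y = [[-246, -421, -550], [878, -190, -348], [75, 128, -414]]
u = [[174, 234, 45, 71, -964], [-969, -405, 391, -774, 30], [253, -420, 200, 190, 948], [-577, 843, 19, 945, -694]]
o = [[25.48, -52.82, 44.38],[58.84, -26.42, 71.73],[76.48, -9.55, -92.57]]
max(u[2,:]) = 948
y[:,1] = [-421, -190, 128]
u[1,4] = 30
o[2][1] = -9.55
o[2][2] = -92.57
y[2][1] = 128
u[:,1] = [234, -405, -420, 843]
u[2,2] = 200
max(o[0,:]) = 44.38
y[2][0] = 75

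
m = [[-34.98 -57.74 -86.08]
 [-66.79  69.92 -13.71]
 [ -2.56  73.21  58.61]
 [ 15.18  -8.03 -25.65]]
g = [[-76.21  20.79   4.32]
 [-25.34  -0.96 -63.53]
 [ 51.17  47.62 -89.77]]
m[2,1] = 73.21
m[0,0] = -34.98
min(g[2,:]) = -89.77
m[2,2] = 58.61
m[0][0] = -34.98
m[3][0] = 15.18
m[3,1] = -8.03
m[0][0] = -34.98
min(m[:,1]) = -57.74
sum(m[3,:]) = -18.5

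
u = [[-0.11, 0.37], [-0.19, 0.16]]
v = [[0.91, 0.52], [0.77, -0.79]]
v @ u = [[-0.2, 0.42], [0.07, 0.16]]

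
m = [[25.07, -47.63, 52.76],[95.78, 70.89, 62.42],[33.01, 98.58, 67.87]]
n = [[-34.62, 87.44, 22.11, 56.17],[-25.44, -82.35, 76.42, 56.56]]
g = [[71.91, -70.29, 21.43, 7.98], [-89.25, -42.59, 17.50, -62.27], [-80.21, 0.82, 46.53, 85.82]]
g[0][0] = 71.91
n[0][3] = 56.17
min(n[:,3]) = 56.17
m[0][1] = -47.63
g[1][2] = 17.5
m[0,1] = -47.63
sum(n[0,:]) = 131.10000000000002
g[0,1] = -70.29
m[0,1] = -47.63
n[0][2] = 22.11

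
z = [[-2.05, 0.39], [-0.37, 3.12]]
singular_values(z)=[3.24, 1.93]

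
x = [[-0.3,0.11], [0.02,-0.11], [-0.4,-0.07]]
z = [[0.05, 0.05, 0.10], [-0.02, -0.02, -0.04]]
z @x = [[-0.05, -0.01], [0.02, 0.0]]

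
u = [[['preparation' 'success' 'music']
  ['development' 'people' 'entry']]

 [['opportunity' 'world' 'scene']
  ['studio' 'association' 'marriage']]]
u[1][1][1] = 'association'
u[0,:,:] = [['preparation', 'success', 'music'], ['development', 'people', 'entry']]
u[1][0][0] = 'opportunity'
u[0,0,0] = 'preparation'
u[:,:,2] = [['music', 'entry'], ['scene', 'marriage']]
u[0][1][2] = 'entry'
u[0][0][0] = 'preparation'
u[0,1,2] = 'entry'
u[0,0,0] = 'preparation'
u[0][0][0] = 'preparation'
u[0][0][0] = 'preparation'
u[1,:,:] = [['opportunity', 'world', 'scene'], ['studio', 'association', 'marriage']]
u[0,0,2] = 'music'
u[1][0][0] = 'opportunity'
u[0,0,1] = 'success'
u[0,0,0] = 'preparation'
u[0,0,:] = ['preparation', 'success', 'music']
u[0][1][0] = 'development'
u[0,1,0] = 'development'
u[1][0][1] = 'world'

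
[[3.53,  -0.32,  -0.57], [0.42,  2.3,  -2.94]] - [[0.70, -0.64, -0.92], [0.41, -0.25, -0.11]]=[[2.83, 0.32, 0.35], [0.01, 2.55, -2.83]]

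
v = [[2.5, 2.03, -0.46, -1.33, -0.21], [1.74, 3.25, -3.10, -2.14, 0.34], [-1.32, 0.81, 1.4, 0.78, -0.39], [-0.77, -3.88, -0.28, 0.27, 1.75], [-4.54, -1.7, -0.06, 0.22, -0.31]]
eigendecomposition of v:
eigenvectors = [[0.46+0.00j, 0.12+0.10j, 0.12-0.10j, (0.32+0.14j), (0.32-0.14j)],  [0.56+0.00j, 0.16-0.03j, 0.16+0.03j, (-0.42-0.01j), (-0.42+0.01j)],  [-0.07+0.00j, -0.28+0.01j, (-0.28-0.01j), (-0.2+0.48j), (-0.2-0.48j)],  [(-0.51+0j), 0.76+0.00j, (0.76-0j), 0.02-0.33j, (0.02+0.33j)],  [-0.45+0.00j, -0.11+0.53j, -0.11-0.53j, (-0.57+0j), (-0.57-0j)]]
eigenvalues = [(6.73+0j), (-0.81+1.3j), (-0.81-1.3j), (1+1.28j), (1-1.28j)]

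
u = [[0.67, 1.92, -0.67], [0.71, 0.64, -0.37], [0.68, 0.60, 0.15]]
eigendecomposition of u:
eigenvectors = [[0.77, -0.64, 0.49], [-0.57, -0.4, 0.32], [-0.28, -0.66, 0.81]]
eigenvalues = [-0.5, 1.17, 0.8]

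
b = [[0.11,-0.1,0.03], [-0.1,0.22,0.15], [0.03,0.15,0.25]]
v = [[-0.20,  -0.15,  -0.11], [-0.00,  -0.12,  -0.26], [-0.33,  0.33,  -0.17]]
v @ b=[[-0.01, -0.03, -0.06], [0.0, -0.07, -0.08], [-0.07, 0.08, -0.0]]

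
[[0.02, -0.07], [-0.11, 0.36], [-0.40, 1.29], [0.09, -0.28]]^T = [[0.02,-0.11,-0.40,0.09], [-0.07,0.36,1.29,-0.28]]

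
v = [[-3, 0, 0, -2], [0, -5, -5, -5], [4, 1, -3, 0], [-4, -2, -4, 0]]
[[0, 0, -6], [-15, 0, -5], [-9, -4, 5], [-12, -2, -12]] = v @ [[0, 0, 2], [0, -1, 0], [3, 1, 1], [0, 0, 0]]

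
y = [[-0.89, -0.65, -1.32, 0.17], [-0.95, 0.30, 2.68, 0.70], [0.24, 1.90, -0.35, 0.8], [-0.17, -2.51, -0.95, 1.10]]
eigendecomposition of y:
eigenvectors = [[0.65+0.00j, (0.65-0j), -0.20-0.12j, (-0.2+0.12j)],  [(-0.44+0.06j), -0.44-0.06j, (0.22+0.38j), (0.22-0.38j)],  [(0.6-0.07j), 0.60+0.07j, (0.06+0.28j), (0.06-0.28j)],  [(-0.15+0.03j), (-0.15-0.03j), (-0.82+0j), (-0.82-0j)]]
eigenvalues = [(-1.71+0.08j), (-1.71-0.08j), (1.79+1.46j), (1.79-1.46j)]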